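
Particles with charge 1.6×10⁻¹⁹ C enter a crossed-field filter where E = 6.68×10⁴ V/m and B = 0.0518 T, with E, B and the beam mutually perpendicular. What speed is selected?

v = 1.29×10⁶ m/s

Straight-line motion ⇒ electric and magnetic forces cancel, so E = vB.
v = E/B = 6.68×10⁴/0.0518 = 1.29×10⁶ m/s.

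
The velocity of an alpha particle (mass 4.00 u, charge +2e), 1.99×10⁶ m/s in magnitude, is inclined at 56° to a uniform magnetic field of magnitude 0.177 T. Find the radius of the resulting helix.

v⊥ = v sinθ = 1.99×10⁶·sin56° ≈ 1.650×10⁶ m/s.
r = m v⊥/(|q|B) = (6.644×10⁻²⁷)(1.650×10⁶)/((3.204×10⁻¹⁹)(0.177)) ≈ 0.193 m.

r ≈ 0.193 m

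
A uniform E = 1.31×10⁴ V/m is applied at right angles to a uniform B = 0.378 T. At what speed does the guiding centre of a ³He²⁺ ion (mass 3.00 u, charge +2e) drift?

v_d ≈ 3.47×10⁴ m/s

The E×B drift speed is v_d = E/B.
v_d = 1.31×10⁴/0.378 = 3.47×10⁴ m/s.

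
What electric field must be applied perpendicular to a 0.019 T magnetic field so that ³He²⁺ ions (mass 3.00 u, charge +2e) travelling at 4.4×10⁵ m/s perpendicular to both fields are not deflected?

For straight-line motion qE = qvB, so E = vB.
E = 4.4×10⁵ × 0.019 = 8400 V/m.

E = 8400 V/m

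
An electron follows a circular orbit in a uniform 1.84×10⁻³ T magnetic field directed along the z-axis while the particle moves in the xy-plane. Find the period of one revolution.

The cyclotron period depends only on m, q, B: T = 2πm/(|q|B).
T = 2π(9.109×10⁻³¹)/((1.602×10⁻¹⁹)(1.84×10⁻³)) ≈ 1.94×10⁻⁸ s.

T ≈ 1.94×10⁻⁸ s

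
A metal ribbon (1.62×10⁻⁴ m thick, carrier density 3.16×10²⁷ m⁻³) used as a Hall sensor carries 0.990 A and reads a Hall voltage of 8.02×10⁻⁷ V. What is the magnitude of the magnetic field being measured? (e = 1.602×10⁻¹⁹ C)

From V_H = IB/(n e t), B = V_H n e t / I.
B = (8.02×10⁻⁷)(3.16×10²⁷)(1.602×10⁻¹⁹)(1.62×10⁻⁴)/0.990 ≈ 0.0664 T.

B ≈ 0.0664 T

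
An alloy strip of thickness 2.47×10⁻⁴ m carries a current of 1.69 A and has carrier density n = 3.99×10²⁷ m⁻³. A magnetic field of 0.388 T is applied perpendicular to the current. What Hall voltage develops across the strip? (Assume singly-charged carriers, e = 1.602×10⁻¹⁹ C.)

V_H ≈ 4.15×10⁻⁶ V

V_H = IB/(n e t).
V_H = (1.69)(0.388)/((3.99×10²⁷)(1.602×10⁻¹⁹)(2.47×10⁻⁴)) ≈ 4.15×10⁻⁶ V.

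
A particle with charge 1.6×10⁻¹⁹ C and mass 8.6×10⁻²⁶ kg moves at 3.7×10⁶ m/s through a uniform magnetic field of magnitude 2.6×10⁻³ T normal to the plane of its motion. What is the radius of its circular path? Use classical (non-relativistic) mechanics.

The magnetic force provides the centripetal force: |q|vB = mv²/r.
r = mv/(|q|B) = (8.6×10⁻²⁶)(3.7×10⁶)/((1.6×10⁻¹⁹)(2.6×10⁻³)) ≈ 760 m.

r ≈ 760 m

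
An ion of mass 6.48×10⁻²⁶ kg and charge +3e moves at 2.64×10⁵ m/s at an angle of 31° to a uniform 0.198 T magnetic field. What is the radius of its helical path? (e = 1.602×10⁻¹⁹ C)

r ≈ 0.0926 m

v⊥ = v sinθ = 2.64×10⁵·sin31° ≈ 1.360×10⁵ m/s.
r = m v⊥/(|q|B) = (6.48×10⁻²⁶)(1.360×10⁵)/((4.806×10⁻¹⁹)(0.198)) ≈ 0.0926 m.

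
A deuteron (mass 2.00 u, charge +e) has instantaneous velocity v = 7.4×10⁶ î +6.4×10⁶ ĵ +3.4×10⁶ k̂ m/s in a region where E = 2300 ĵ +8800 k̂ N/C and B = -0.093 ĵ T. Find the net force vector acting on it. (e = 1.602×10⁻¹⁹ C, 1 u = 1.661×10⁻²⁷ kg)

v×B = (3.16×10⁵, 0, -6.88×10⁵) N/C.
E + v×B = (3.16×10⁵, 2300, -6.79×10⁵) N/C.
F = q(E + v×B) = (1.602×10⁻¹⁹ C)·(3.16×10⁵, 2300, -6.79×10⁵) = (5.07×10⁻¹⁴, 3.68×10⁻¹⁶, -1.09×10⁻¹³) N.

F ≈ (5.07×10⁻¹⁴, 3.68×10⁻¹⁶, -1.09×10⁻¹³) N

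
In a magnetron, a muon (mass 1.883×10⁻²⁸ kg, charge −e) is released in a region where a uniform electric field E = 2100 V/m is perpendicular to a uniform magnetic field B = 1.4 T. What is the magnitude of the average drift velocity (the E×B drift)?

The E×B drift speed is v_d = E/B.
v_d = 2100/1.4 = 1500 m/s.

v_d ≈ 1500 m/s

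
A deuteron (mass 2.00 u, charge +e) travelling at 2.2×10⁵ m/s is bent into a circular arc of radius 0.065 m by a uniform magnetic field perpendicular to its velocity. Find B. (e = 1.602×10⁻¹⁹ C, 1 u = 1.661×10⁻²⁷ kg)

B ≈ 0.070 T

From |q|vB = mv²/r, B = mv/(|q|r).
B = (3.322×10⁻²⁷)(2.2×10⁵)/((1.602×10⁻¹⁹)(0.065)) ≈ 0.070 T.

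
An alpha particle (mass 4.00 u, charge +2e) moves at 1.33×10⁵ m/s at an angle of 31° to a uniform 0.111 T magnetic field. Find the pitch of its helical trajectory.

v∥ = v cosθ = 1.33×10⁵·cos31° ≈ 1.140×10⁵ m/s.
T = 2πm/(|q|B) = 2π(6.644×10⁻²⁷)/((3.204×10⁻¹⁹)(0.111)) ≈ 1.174×10⁻⁶ s.
pitch = v∥ T = (1.140×10⁵)(1.174×10⁻⁶) ≈ 0.134 m.

p ≈ 0.134 m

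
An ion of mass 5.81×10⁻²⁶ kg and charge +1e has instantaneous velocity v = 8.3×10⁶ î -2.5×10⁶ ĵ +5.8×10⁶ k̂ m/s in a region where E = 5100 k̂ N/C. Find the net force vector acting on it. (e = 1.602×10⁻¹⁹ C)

F ≈ (0, 0, 8.17×10⁻¹⁶) N

Only an electric field acts, so F = qE = (1.602×10⁻¹⁹ C)·(0, 0, 5100) = (0, 0, 8.17×10⁻¹⁶) N.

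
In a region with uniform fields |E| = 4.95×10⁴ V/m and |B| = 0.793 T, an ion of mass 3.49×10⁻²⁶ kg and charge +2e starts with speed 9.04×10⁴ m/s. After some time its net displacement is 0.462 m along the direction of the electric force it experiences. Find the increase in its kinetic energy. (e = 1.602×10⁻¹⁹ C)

ΔKE ≈ 7.33×10⁻¹⁵ J

The magnetic force is always ⟂ v and does no work; only the electric force changes KE.
ΔKE = F_E · d = |q|E d = (3.204×10⁻¹⁹)(4.95×10⁴)(0.462) ≈ 7.33×10⁻¹⁵ J.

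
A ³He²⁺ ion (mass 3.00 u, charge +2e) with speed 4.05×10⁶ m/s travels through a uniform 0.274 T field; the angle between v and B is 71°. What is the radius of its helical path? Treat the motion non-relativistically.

v⊥ = v sinθ = 4.05×10⁶·sin71° ≈ 3.829×10⁶ m/s.
r = m v⊥/(|q|B) = (4.983×10⁻²⁷)(3.829×10⁶)/((3.204×10⁻¹⁹)(0.274)) ≈ 0.217 m.

r ≈ 0.217 m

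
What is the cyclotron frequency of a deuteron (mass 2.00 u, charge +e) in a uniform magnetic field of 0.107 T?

f ≈ 8.21×10⁵ Hz

f = |q|B/(2πm).
f = (1.602×10⁻¹⁹)(0.107)/(2π·3.322×10⁻²⁷) ≈ 8.21×10⁵ Hz.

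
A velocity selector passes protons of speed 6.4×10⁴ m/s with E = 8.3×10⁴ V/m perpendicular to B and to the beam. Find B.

B = 1.3 T

Balance of forces in the selector: qE = qvB ⇒ B = E/v.
B = 8.3×10⁴/6.4×10⁴ = 1.3 T.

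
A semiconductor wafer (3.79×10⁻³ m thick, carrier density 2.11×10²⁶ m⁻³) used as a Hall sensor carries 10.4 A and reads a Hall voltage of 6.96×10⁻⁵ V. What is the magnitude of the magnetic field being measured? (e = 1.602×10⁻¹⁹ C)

From V_H = IB/(n e t), B = V_H n e t / I.
B = (6.96×10⁻⁵)(2.11×10²⁶)(1.602×10⁻¹⁹)(3.79×10⁻³)/10.4 ≈ 0.857 T.

B ≈ 0.857 T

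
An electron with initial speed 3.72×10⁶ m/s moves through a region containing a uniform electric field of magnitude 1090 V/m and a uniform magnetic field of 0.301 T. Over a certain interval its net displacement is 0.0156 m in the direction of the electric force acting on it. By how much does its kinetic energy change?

ΔKE ≈ 2.72×10⁻¹⁸ J

The magnetic force is always ⟂ v and does no work; only the electric force changes KE.
ΔKE = F_E · d = |q|E d = (1.602×10⁻¹⁹)(1090)(0.0156) ≈ 2.72×10⁻¹⁸ J.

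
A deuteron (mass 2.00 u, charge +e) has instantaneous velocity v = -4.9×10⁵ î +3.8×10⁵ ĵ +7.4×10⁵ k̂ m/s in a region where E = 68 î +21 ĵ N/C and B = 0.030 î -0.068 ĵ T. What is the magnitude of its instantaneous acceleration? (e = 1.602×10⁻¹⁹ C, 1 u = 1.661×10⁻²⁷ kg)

v×B = (5.03×10⁴, 2.22×10⁴, 2.19×10⁴) N/C.
E + v×B = (5.04×10⁴, 2.22×10⁴, 2.19×10⁴) N/C.
F = q(E + v×B) = (1.602×10⁻¹⁹ C)·(5.04×10⁴, 2.22×10⁴, 2.19×10⁴) = (8.07×10⁻¹⁵, 3.56×10⁻¹⁵, 3.51×10⁻¹⁵) N.
|a| = |F|/m = 9.495×10⁻¹⁵/3.322×10⁻²⁷ ≈ 2.86×10¹² m/s².

|a| ≈ 2.86×10¹² m/s²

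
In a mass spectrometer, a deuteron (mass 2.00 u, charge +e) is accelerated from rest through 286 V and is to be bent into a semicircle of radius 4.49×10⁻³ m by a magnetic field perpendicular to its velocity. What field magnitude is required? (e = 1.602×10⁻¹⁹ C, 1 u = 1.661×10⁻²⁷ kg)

v = √(2|q|V/m) = √(2·1.602×10⁻¹⁹·286/3.322×10⁻²⁷) ≈ 1.661×10⁵ m/s.
B = mv/(|q|r) = (3.322×10⁻²⁷)(1.661×10⁵)/((1.602×10⁻¹⁹)(4.49×10⁻³)) ≈ 0.767 T.

B ≈ 0.767 T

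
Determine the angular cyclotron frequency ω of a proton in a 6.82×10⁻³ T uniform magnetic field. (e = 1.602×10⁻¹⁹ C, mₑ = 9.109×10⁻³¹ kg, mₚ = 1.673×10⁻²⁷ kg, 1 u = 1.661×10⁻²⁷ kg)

ω = |q|B/m.
ω = (1.602×10⁻¹⁹)(6.82×10⁻³)/1.673×10⁻²⁷ ≈ 6.53×10⁵ rad/s.

ω ≈ 6.53×10⁵ rad/s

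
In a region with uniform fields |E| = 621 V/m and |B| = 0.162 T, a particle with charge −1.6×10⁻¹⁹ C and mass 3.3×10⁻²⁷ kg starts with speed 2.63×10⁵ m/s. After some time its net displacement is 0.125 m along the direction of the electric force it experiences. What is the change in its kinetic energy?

The magnetic force is always ⟂ v and does no work; only the electric force changes KE.
ΔKE = F_E · d = |q|E d = (1.6×10⁻¹⁹)(621)(0.125) ≈ 1.24×10⁻¹⁷ J.

ΔKE ≈ 1.24×10⁻¹⁷ J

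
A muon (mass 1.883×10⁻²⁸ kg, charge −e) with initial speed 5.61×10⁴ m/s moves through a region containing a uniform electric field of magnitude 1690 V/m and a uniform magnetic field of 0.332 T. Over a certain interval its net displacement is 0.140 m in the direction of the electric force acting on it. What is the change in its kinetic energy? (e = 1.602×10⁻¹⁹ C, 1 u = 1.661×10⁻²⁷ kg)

The magnetic force is always ⟂ v and does no work; only the electric force changes KE.
ΔKE = F_E · d = |q|E d = (1.602×10⁻¹⁹)(1690)(0.140) ≈ 3.79×10⁻¹⁷ J.

ΔKE ≈ 3.79×10⁻¹⁷ J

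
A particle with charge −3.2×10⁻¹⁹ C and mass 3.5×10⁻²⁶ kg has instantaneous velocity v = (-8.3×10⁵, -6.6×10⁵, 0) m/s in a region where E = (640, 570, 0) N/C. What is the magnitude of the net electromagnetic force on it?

Only an electric field acts, so F = qE = (−3.2×10⁻¹⁹ C)·(640, 570, 0) = (-2.05×10⁻¹⁶, -1.82×10⁻¹⁶, 0) N.
|F| = 2.74×10⁻¹⁶ N.

|F| ≈ 2.74×10⁻¹⁶ N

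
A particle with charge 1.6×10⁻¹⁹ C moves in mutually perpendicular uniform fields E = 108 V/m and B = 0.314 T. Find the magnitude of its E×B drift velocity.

v_d ≈ 344 m/s

In crossed fields the guiding centre drifts at v_d = |E×B|/B² = E/B, independent of charge and mass.
v_d = 108/0.314 = 344 m/s.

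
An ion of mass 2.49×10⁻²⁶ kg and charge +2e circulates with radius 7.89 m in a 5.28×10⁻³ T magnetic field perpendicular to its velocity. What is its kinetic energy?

v = |q|Br/m, then KE = ½mv² = (qBr)²/(2m).
v = (3.204×10⁻¹⁹)(5.28×10⁻³)(7.89)/2.49×10⁻²⁶ ≈ 5.360×10⁵ m/s.
KE = ½(2.49×10⁻²⁶)(5.360×10⁵)² ≈ 3.58×10⁻¹⁵ J = 2.23×10⁴ eV.

KE ≈ 2.23×10⁴ eV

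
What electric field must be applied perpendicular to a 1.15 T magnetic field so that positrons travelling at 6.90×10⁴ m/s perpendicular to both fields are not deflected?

For straight-line motion qE = qvB, so E = vB.
E = 6.90×10⁴ × 1.15 = 7.94×10⁴ V/m.

E = 7.94×10⁴ V/m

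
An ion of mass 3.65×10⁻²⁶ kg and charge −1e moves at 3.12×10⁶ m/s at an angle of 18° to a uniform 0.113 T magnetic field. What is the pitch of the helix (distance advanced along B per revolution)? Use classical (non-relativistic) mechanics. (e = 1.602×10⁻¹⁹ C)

v∥ = v cosθ = 3.12×10⁶·cos18° ≈ 2.967×10⁶ m/s.
T = 2πm/(|q|B) = 2π(3.65×10⁻²⁶)/((1.602×10⁻¹⁹)(0.113)) ≈ 1.267×10⁻⁵ s.
pitch = v∥ T = (2.967×10⁶)(1.267×10⁻⁵) ≈ 37.6 m.

p ≈ 37.6 m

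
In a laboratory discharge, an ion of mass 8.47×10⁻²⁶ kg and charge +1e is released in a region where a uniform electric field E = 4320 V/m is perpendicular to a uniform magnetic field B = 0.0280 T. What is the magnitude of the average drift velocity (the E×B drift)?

In crossed fields the guiding centre drifts at v_d = |E×B|/B² = E/B, independent of charge and mass.
v_d = 4320/0.0280 = 1.54×10⁵ m/s.

v_d ≈ 1.54×10⁵ m/s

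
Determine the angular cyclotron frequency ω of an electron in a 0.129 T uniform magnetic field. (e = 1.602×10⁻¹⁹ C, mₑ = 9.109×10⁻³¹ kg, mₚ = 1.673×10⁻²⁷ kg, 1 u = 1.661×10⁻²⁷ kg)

ω ≈ 2.27×10¹⁰ rad/s

ω = |q|B/m.
ω = (1.602×10⁻¹⁹)(0.129)/9.109×10⁻³¹ ≈ 2.27×10¹⁰ rad/s.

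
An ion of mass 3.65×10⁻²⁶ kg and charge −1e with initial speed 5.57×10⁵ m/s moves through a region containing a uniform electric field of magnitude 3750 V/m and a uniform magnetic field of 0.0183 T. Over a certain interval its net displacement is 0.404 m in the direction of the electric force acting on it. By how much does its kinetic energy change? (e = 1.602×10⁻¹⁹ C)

ΔKE ≈ 2.43×10⁻¹⁶ J

The magnetic force is always ⟂ v and does no work; only the electric force changes KE.
ΔKE = F_E · d = |q|E d = (1.602×10⁻¹⁹)(3750)(0.404) ≈ 2.43×10⁻¹⁶ J.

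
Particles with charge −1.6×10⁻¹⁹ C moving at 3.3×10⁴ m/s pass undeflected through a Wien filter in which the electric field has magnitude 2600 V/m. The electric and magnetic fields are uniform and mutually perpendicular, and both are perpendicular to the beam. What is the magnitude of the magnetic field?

B = 0.079 T

Balance of forces in the selector: qE = qvB ⇒ B = E/v.
B = 2600/3.3×10⁴ = 0.079 T.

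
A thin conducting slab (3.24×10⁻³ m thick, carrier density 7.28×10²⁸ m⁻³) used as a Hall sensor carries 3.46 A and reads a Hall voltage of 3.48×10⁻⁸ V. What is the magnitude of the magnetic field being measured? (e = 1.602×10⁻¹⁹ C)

B ≈ 0.380 T

From V_H = IB/(n e t), B = V_H n e t / I.
B = (3.48×10⁻⁸)(7.28×10²⁸)(1.602×10⁻¹⁹)(3.24×10⁻³)/3.46 ≈ 0.380 T.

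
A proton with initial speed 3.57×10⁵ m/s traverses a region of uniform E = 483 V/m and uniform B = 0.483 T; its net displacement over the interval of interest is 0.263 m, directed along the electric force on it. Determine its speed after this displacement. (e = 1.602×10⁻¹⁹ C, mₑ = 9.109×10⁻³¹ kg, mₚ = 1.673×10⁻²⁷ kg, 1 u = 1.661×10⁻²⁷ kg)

v_f ≈ 3.90×10⁵ m/s

B does no work; ΔKE = |q|E d.
½mv_f² = ½mv₀² + |q|Ed = ½(1.673×10⁻²⁷)(3.57×10⁵)² + (1.602×10⁻¹⁹)(483)(0.263) ≈ 1.066×10⁻¹⁶ J + 2.035×10⁻¹⁷ J ≈ 1.270×10⁻¹⁶ J.
v_f = √(2·1.270×10⁻¹⁶/1.673×10⁻²⁷) ≈ 3.90×10⁵ m/s.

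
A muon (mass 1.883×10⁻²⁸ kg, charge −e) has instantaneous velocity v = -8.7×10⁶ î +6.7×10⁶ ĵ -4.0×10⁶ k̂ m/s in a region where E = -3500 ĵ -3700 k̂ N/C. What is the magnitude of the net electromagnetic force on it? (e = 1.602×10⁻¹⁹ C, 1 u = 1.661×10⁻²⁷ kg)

|F| ≈ 8.16×10⁻¹⁶ N

Only an electric field acts, so F = qE = (−1.602×10⁻¹⁹ C)·(0, -3500, -3700) = (0, 5.61×10⁻¹⁶, 5.93×10⁻¹⁶) N.
|F| = 8.16×10⁻¹⁶ N.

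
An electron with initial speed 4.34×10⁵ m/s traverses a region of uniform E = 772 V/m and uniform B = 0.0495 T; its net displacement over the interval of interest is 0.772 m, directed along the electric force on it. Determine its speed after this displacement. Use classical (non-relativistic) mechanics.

B does no work; ΔKE = |q|E d.
½mv_f² = ½mv₀² + |q|Ed = ½(9.109×10⁻³¹)(4.34×10⁵)² + (1.602×10⁻¹⁹)(772)(0.772) ≈ 8.579×10⁻²⁰ J + 9.548×10⁻¹⁷ J ≈ 9.556×10⁻¹⁷ J.
v_f = √(2·9.556×10⁻¹⁷/9.109×10⁻³¹) ≈ 1.45×10⁷ m/s.

v_f ≈ 1.45×10⁷ m/s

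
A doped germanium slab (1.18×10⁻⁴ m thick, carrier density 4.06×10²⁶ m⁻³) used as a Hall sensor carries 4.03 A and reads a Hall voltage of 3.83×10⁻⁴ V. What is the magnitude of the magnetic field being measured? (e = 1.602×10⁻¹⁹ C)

From V_H = IB/(n e t), B = V_H n e t / I.
B = (3.83×10⁻⁴)(4.06×10²⁶)(1.602×10⁻¹⁹)(1.18×10⁻⁴)/4.03 ≈ 0.729 T.

B ≈ 0.729 T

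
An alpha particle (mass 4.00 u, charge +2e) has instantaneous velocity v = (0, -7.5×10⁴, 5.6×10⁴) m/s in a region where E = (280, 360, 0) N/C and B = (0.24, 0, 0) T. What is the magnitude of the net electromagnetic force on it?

v×B = (0, 1.34×10⁴, 1.80×10⁴) N/C.
E + v×B = (280, 1.38×10⁴, 1.80×10⁴) N/C.
F = q(E + v×B) = (3.204×10⁻¹⁹ C)·(280, 1.38×10⁴, 1.80×10⁴) = (8.97×10⁻¹⁷, 4.42×10⁻¹⁵, 5.77×10⁻¹⁵) N.
|F| = 7.27×10⁻¹⁵ N.

|F| ≈ 7.27×10⁻¹⁵ N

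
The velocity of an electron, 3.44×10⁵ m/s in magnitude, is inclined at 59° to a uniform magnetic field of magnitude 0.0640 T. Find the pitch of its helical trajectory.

v∥ = v cosθ = 3.44×10⁵·cos59° ≈ 1.772×10⁵ m/s.
T = 2πm/(|q|B) = 2π(9.109×10⁻³¹)/((1.602×10⁻¹⁹)(0.0640)) ≈ 5.582×10⁻¹⁰ s.
pitch = v∥ T = (1.772×10⁵)(5.582×10⁻¹⁰) ≈ 9.89×10⁻⁵ m.

p ≈ 9.89×10⁻⁵ m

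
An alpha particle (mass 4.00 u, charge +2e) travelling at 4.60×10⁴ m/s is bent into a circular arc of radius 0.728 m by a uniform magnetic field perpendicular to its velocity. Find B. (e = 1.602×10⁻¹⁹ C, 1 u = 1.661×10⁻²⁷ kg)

From |q|vB = mv²/r, B = mv/(|q|r).
B = (6.644×10⁻²⁷)(4.60×10⁴)/((3.204×10⁻¹⁹)(0.728)) ≈ 1.31×10⁻³ T.

B ≈ 1.31×10⁻³ T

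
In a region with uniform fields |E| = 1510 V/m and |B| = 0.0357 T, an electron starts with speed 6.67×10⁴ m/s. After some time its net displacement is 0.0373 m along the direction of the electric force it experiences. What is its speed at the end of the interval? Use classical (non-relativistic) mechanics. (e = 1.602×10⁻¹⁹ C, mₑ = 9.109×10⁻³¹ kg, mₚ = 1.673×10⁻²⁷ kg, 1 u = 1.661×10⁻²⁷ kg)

v_f ≈ 4.45×10⁶ m/s

B does no work; ΔKE = |q|E d.
½mv_f² = ½mv₀² + |q|Ed = ½(9.109×10⁻³¹)(6.67×10⁴)² + (1.602×10⁻¹⁹)(1510)(0.0373) ≈ 2.026×10⁻²¹ J + 9.023×10⁻¹⁸ J ≈ 9.025×10⁻¹⁸ J.
v_f = √(2·9.025×10⁻¹⁸/9.109×10⁻³¹) ≈ 4.45×10⁶ m/s.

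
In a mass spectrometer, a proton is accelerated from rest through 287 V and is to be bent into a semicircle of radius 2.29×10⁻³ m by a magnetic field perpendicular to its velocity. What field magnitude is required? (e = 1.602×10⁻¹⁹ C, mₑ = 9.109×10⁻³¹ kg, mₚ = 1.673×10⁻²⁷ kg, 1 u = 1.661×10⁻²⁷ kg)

B ≈ 1.07 T

v = √(2|q|V/m) = √(2·1.602×10⁻¹⁹·287/1.673×10⁻²⁷) ≈ 2.344×10⁵ m/s.
B = mv/(|q|r) = (1.673×10⁻²⁷)(2.344×10⁵)/((1.602×10⁻¹⁹)(2.29×10⁻³)) ≈ 1.07 T.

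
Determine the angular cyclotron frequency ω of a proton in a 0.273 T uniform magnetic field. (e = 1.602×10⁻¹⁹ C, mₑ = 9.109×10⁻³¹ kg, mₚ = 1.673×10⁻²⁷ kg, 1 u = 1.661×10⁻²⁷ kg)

ω ≈ 2.61×10⁷ rad/s

ω = |q|B/m.
ω = (1.602×10⁻¹⁹)(0.273)/1.673×10⁻²⁷ ≈ 2.61×10⁷ rad/s.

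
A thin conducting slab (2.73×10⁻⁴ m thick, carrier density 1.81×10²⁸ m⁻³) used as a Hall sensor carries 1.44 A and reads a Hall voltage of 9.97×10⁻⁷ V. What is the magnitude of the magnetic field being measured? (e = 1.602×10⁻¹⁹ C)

From V_H = IB/(n e t), B = V_H n e t / I.
B = (9.97×10⁻⁷)(1.81×10²⁸)(1.602×10⁻¹⁹)(2.73×10⁻⁴)/1.44 ≈ 0.548 T.

B ≈ 0.548 T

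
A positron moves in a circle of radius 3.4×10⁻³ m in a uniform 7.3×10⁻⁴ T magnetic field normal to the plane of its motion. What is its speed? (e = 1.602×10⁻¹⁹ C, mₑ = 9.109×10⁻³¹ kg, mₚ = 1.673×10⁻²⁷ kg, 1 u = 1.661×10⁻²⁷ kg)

v ≈ 4.4×10⁵ m/s

From |q|vB = mv²/r, v = |q|Br/m.
v = (1.602×10⁻¹⁹)(7.3×10⁻⁴)(3.4×10⁻³)/9.109×10⁻³¹ ≈ 4.4×10⁵ m/s.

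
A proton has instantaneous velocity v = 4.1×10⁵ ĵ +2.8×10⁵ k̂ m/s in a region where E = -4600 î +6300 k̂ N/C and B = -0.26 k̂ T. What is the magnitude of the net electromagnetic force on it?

|F| ≈ 1.78×10⁻¹⁴ N

v×B = (-1.07×10⁵, 0, 0) N/C.
E + v×B = (-1.11×10⁵, 0, 6300) N/C.
F = q(E + v×B) = (1.602×10⁻¹⁹ C)·(-1.11×10⁵, 0, 6300) = (-1.78×10⁻¹⁴, 0, 1.01×10⁻¹⁵) N.
|F| = 1.78×10⁻¹⁴ N.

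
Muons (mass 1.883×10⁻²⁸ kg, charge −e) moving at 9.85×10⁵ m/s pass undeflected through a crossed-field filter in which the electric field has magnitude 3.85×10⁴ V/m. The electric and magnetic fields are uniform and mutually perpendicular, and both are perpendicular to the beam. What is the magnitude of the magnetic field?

B = 0.0391 T

Balance of forces in the selector: qE = qvB ⇒ B = E/v.
B = 3.85×10⁴/9.85×10⁵ = 0.0391 T.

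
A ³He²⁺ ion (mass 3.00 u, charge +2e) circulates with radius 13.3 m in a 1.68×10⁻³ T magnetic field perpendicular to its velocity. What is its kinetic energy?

v = |q|Br/m, then KE = ½mv² = (qBr)²/(2m).
v = (3.204×10⁻¹⁹)(1.68×10⁻³)(13.3)/4.983×10⁻²⁷ ≈ 1.437×10⁶ m/s.
KE = ½(4.983×10⁻²⁷)(1.437×10⁶)² ≈ 5.14×10⁻¹⁵ J = 3.21×10⁴ eV.

KE ≈ 3.21×10⁴ eV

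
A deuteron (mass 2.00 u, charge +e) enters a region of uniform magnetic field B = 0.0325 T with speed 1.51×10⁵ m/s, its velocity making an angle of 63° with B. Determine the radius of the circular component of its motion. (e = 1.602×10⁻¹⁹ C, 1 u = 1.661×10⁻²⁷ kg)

v⊥ = v sinθ = 1.51×10⁵·sin63° ≈ 1.345×10⁵ m/s.
r = m v⊥/(|q|B) = (3.322×10⁻²⁷)(1.345×10⁵)/((1.602×10⁻¹⁹)(0.0325)) ≈ 0.0858 m.

r ≈ 0.0858 m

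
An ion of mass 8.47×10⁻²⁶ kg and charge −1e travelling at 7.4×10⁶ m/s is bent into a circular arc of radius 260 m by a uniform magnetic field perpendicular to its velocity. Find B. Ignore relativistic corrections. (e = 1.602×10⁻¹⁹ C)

From |q|vB = mv²/r, B = mv/(|q|r).
B = (8.47×10⁻²⁶)(7.4×10⁶)/((1.602×10⁻¹⁹)(260)) ≈ 0.015 T.

B ≈ 0.015 T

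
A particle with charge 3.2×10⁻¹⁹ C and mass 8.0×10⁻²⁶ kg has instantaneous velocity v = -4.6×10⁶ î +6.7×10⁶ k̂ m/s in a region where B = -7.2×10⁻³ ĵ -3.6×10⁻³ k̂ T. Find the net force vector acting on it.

v×B = (4.82×10⁴, -1.66×10⁴, 3.31×10⁴) N/C.
F = q v×B = (3.2×10⁻¹⁹ C)·(4.82×10⁴, -1.66×10⁴, 3.31×10⁴) = (1.54×10⁻¹⁴, -5.30×10⁻¹⁵, 1.06×10⁻¹⁴) N.

F ≈ (1.54×10⁻¹⁴, -5.30×10⁻¹⁵, 1.06×10⁻¹⁴) N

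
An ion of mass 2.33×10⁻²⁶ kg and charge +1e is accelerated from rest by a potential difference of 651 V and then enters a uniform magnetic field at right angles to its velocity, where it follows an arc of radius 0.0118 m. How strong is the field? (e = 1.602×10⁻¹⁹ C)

B ≈ 1.17 T

v = √(2|q|V/m) = √(2·1.602×10⁻¹⁹·651/2.33×10⁻²⁶) ≈ 9.461×10⁴ m/s.
B = mv/(|q|r) = (2.33×10⁻²⁶)(9.461×10⁴)/((1.602×10⁻¹⁹)(0.0118)) ≈ 1.17 T.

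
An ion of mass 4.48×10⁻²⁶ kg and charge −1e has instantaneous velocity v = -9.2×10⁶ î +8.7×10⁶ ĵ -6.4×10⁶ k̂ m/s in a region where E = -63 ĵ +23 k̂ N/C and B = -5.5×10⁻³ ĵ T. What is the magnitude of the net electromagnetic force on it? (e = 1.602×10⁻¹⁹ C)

v×B = (-3.52×10⁴, 0, 5.06×10⁴) N/C.
E + v×B = (-3.52×10⁴, -63.0, 5.06×10⁴) N/C.
F = q(E + v×B) = (−1.602×10⁻¹⁹ C)·(-3.52×10⁴, -63.0, 5.06×10⁴) = (5.64×10⁻¹⁵, 1.01×10⁻¹⁷, -8.11×10⁻¹⁵) N.
|F| = 9.88×10⁻¹⁵ N.

|F| ≈ 9.88×10⁻¹⁵ N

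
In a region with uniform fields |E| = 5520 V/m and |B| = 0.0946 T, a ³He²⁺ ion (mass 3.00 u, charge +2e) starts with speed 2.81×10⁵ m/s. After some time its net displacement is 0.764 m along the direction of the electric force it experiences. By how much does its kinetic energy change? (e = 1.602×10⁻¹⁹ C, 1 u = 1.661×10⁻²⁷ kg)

The magnetic force is always ⟂ v and does no work; only the electric force changes KE.
ΔKE = F_E · d = |q|E d = (3.204×10⁻¹⁹)(5520)(0.764) ≈ 1.35×10⁻¹⁵ J.

ΔKE ≈ 1.35×10⁻¹⁵ J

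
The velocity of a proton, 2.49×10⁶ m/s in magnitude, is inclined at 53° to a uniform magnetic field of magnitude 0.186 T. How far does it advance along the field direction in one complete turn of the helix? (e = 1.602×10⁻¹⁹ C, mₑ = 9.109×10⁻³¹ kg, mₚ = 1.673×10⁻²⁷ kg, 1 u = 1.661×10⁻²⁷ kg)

p ≈ 0.529 m

v∥ = v cosθ = 2.49×10⁶·cos53° ≈ 1.499×10⁶ m/s.
T = 2πm/(|q|B) = 2π(1.673×10⁻²⁷)/((1.602×10⁻¹⁹)(0.186)) ≈ 3.528×10⁻⁷ s.
pitch = v∥ T = (1.499×10⁶)(3.528×10⁻⁷) ≈ 0.529 m.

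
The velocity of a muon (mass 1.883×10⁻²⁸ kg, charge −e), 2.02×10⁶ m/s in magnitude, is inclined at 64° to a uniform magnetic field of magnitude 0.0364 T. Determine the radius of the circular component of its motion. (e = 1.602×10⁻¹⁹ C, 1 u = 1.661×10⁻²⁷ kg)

r ≈ 0.0586 m

v⊥ = v sinθ = 2.02×10⁶·sin64° ≈ 1.816×10⁶ m/s.
r = m v⊥/(|q|B) = (1.883×10⁻²⁸)(1.816×10⁶)/((1.602×10⁻¹⁹)(0.0364)) ≈ 0.0586 m.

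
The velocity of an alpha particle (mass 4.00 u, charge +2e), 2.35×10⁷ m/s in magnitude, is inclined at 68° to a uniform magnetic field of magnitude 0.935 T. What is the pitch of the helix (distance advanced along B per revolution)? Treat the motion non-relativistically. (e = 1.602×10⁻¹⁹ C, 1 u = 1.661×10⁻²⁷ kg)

v∥ = v cosθ = 2.35×10⁷·cos68° ≈ 8.803×10⁶ m/s.
T = 2πm/(|q|B) = 2π(6.644×10⁻²⁷)/((3.204×10⁻¹⁹)(0.935)) ≈ 1.393×10⁻⁷ s.
pitch = v∥ T = (8.803×10⁶)(1.393×10⁻⁷) ≈ 1.23 m.

p ≈ 1.23 m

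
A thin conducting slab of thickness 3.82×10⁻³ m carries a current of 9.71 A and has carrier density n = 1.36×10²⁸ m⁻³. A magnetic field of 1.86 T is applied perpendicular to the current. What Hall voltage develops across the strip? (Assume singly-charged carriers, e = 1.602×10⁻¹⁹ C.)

V_H = IB/(n e t).
V_H = (9.71)(1.86)/((1.36×10²⁸)(1.602×10⁻¹⁹)(3.82×10⁻³)) ≈ 2.17×10⁻⁶ V.

V_H ≈ 2.17×10⁻⁶ V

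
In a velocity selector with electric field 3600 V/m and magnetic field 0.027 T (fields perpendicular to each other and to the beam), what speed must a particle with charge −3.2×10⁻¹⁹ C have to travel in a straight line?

v = 1.3×10⁵ m/s

Straight-line motion ⇒ electric and magnetic forces cancel, so E = vB.
v = E/B = 3600/0.027 = 1.3×10⁵ m/s.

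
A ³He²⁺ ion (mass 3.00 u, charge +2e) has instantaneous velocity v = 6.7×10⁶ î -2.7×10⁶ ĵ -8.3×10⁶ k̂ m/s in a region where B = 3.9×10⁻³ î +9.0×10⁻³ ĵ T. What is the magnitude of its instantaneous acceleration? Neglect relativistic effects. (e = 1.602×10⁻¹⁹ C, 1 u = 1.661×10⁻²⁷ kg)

v×B = (7.47×10⁴, -3.24×10⁴, 7.08×10⁴) N/C.
F = q v×B = (3.204×10⁻¹⁹ C)·(7.47×10⁴, -3.24×10⁴, 7.08×10⁴) = (2.39×10⁻¹⁴, -1.04×10⁻¹⁴, 2.27×10⁻¹⁴) N.
|a| = |F|/m = 3.457×10⁻¹⁴/4.983×10⁻²⁷ ≈ 6.94×10¹² m/s².

|a| ≈ 6.94×10¹² m/s²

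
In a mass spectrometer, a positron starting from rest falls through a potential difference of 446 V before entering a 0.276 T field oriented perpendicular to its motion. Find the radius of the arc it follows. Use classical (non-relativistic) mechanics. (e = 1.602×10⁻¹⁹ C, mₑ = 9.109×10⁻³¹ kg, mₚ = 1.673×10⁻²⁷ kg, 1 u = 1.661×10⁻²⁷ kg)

Acceleration: |q|V = ½mv² ⇒ v = √(2|q|V/m) = √(2·1.602×10⁻¹⁹·446/9.109×10⁻³¹) ≈ 1.253×10⁷ m/s.
In the field: r = mv/(|q|B) = (9.109×10⁻³¹)(1.253×10⁷)/((1.602×10⁻¹⁹)(0.276)) ≈ 2.58×10⁻⁴ m.

r ≈ 2.58×10⁻⁴ m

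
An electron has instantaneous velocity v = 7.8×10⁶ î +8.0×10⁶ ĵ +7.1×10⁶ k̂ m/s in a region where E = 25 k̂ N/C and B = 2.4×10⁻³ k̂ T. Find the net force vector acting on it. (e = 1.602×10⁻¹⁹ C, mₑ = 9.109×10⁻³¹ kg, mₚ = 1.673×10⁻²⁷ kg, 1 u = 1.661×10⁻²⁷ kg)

F ≈ (-3.08×10⁻¹⁵, 3.00×10⁻¹⁵, -4.00×10⁻¹⁸) N

v×B = (1.92×10⁴, -1.87×10⁴, 0) N/C.
E + v×B = (1.92×10⁴, -1.87×10⁴, 25.0) N/C.
F = q(E + v×B) = (−1.602×10⁻¹⁹ C)·(1.92×10⁴, -1.87×10⁴, 25.0) = (-3.08×10⁻¹⁵, 3.00×10⁻¹⁵, -4.00×10⁻¹⁸) N.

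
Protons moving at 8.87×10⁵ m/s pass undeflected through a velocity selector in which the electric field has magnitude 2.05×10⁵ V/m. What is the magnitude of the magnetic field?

B = 0.231 T

Balance of forces in the selector: qE = qvB ⇒ B = E/v.
B = 2.05×10⁵/8.87×10⁵ = 0.231 T.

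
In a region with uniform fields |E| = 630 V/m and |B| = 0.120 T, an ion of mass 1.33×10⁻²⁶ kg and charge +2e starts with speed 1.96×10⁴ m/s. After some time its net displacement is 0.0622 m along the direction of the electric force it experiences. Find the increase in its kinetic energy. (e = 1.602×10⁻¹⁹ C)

ΔKE ≈ 1.26×10⁻¹⁷ J

The magnetic force is always ⟂ v and does no work; only the electric force changes KE.
ΔKE = F_E · d = |q|E d = (3.204×10⁻¹⁹)(630)(0.0622) ≈ 1.26×10⁻¹⁷ J.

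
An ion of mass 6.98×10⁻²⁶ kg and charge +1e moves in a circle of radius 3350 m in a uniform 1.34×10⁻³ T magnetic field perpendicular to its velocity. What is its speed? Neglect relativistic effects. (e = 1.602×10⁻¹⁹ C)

From |q|vB = mv²/r, v = |q|Br/m.
v = (1.602×10⁻¹⁹)(1.34×10⁻³)(3350)/6.98×10⁻²⁶ ≈ 1.03×10⁷ m/s.

v ≈ 1.03×10⁷ m/s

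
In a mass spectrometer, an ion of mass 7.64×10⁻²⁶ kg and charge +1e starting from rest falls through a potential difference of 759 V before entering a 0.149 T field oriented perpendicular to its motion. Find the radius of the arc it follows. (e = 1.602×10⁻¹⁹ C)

Acceleration: |q|V = ½mv² ⇒ v = √(2|q|V/m) = √(2·1.602×10⁻¹⁹·759/7.64×10⁻²⁶) ≈ 5.642×10⁴ m/s.
In the field: r = mv/(|q|B) = (7.64×10⁻²⁶)(5.642×10⁴)/((1.602×10⁻¹⁹)(0.149)) ≈ 0.181 m.

r ≈ 0.181 m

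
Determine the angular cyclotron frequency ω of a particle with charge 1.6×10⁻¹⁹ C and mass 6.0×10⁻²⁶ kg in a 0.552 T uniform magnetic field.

ω ≈ 1.47×10⁶ rad/s

ω = |q|B/m.
ω = (1.6×10⁻¹⁹)(0.552)/6.0×10⁻²⁶ ≈ 1.47×10⁶ rad/s.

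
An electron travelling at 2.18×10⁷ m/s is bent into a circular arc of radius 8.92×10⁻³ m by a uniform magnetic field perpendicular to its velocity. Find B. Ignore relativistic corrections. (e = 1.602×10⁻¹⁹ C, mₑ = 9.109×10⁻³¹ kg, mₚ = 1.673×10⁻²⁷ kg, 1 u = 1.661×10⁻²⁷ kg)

From |q|vB = mv²/r, B = mv/(|q|r).
B = (9.109×10⁻³¹)(2.18×10⁷)/((1.602×10⁻¹⁹)(8.92×10⁻³)) ≈ 0.0139 T.

B ≈ 0.0139 T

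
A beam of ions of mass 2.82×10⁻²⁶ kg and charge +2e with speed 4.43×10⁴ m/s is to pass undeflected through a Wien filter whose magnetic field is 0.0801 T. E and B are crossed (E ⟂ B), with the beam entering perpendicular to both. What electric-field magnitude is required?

For straight-line motion qE = qvB, so E = vB.
E = 4.43×10⁴ × 0.0801 = 3550 V/m.

E = 3550 V/m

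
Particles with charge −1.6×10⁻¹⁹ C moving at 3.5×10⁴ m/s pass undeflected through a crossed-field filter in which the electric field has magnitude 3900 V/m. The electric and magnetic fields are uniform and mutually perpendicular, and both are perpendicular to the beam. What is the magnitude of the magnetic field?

B = 0.11 T

Balance of forces in the selector: qE = qvB ⇒ B = E/v.
B = 3900/3.5×10⁴ = 0.11 T.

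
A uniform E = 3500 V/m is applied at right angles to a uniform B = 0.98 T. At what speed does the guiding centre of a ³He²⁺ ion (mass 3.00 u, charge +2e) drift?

The steady drift has the magnetic force balancing the electric force, so v_d = E/B.
v_d = 3500/0.98 = 3600 m/s.

v_d ≈ 3600 m/s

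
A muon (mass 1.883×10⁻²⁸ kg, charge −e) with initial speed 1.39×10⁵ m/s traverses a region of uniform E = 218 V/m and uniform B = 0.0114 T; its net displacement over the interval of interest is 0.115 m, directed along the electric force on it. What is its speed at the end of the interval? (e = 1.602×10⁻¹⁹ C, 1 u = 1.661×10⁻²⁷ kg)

B does no work; ΔKE = |q|E d.
½mv_f² = ½mv₀² + |q|Ed = ½(1.883×10⁻²⁸)(1.39×10⁵)² + (1.602×10⁻¹⁹)(218)(0.115) ≈ 1.819×10⁻¹⁸ J + 4.016×10⁻¹⁸ J ≈ 5.835×10⁻¹⁸ J.
v_f = √(2·5.835×10⁻¹⁸/1.883×10⁻²⁸) ≈ 2.49×10⁵ m/s.

v_f ≈ 2.49×10⁵ m/s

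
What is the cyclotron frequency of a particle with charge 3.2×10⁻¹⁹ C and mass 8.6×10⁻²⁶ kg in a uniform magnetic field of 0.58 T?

f ≈ 3.4×10⁵ Hz

f = |q|B/(2πm).
f = (3.2×10⁻¹⁹)(0.58)/(2π·8.6×10⁻²⁶) ≈ 3.4×10⁵ Hz.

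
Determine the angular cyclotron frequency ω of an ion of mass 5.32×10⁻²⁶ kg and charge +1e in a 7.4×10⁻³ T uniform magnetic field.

ω = |q|B/m.
ω = (1.602×10⁻¹⁹)(7.4×10⁻³)/5.32×10⁻²⁶ ≈ 2.2×10⁴ rad/s.

ω ≈ 2.2×10⁴ rad/s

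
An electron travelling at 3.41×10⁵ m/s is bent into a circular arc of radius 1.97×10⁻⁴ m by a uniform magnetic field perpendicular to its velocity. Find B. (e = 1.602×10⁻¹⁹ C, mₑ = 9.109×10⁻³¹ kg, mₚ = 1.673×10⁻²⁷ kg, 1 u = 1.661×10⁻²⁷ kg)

B ≈ 9.84×10⁻³ T

From |q|vB = mv²/r, B = mv/(|q|r).
B = (9.109×10⁻³¹)(3.41×10⁵)/((1.602×10⁻¹⁹)(1.97×10⁻⁴)) ≈ 9.84×10⁻³ T.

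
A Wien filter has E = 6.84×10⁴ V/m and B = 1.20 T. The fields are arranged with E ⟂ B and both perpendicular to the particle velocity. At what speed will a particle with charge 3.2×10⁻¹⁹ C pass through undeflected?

Straight-line motion ⇒ electric and magnetic forces cancel, so E = vB.
v = E/B = 6.84×10⁴/1.20 = 5.70×10⁴ m/s.

v = 5.70×10⁴ m/s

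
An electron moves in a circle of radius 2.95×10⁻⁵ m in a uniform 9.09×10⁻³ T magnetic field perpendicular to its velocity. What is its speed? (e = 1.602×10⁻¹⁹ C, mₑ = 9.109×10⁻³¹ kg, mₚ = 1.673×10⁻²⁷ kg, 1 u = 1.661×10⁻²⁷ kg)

From |q|vB = mv²/r, v = |q|Br/m.
v = (1.602×10⁻¹⁹)(9.09×10⁻³)(2.95×10⁻⁵)/9.109×10⁻³¹ ≈ 4.72×10⁴ m/s.

v ≈ 4.72×10⁴ m/s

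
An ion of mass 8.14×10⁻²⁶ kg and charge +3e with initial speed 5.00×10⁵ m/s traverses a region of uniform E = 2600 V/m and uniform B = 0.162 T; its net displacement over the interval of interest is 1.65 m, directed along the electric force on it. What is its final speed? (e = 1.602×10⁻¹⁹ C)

B does no work; ΔKE = |q|E d.
½mv_f² = ½mv₀² + |q|Ed = ½(8.14×10⁻²⁶)(5.00×10⁵)² + (4.806×10⁻¹⁹)(2600)(1.65) ≈ 1.017×10⁻¹⁴ J + 2.062×10⁻¹⁵ J ≈ 1.224×10⁻¹⁴ J.
v_f = √(2·1.224×10⁻¹⁴/8.14×10⁻²⁶) ≈ 5.48×10⁵ m/s.

v_f ≈ 5.48×10⁵ m/s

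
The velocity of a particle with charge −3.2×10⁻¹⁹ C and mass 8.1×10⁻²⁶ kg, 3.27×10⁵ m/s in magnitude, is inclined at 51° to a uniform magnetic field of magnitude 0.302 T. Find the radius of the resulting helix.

r ≈ 0.213 m

v⊥ = v sinθ = 3.27×10⁵·sin51° ≈ 2.541×10⁵ m/s.
r = m v⊥/(|q|B) = (8.1×10⁻²⁶)(2.541×10⁵)/((3.2×10⁻¹⁹)(0.302)) ≈ 0.213 m.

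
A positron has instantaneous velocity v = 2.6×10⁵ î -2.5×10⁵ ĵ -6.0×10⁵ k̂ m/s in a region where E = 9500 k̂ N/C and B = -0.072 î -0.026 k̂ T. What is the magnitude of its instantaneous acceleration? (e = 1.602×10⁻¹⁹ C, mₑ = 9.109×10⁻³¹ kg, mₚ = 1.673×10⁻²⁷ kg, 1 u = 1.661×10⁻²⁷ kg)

v×B = (6500, 5.00×10⁴, -1.80×10⁴) N/C.
E + v×B = (6500, 5.00×10⁴, -8500) N/C.
F = q(E + v×B) = (1.602×10⁻¹⁹ C)·(6500, 5.00×10⁴, -8500) = (1.04×10⁻¹⁵, 8.00×10⁻¹⁵, -1.36×10⁻¹⁵) N.
|a| = |F|/m = 8.185×10⁻¹⁵/9.109×10⁻³¹ ≈ 8.99×10¹⁵ m/s².

|a| ≈ 8.99×10¹⁵ m/s²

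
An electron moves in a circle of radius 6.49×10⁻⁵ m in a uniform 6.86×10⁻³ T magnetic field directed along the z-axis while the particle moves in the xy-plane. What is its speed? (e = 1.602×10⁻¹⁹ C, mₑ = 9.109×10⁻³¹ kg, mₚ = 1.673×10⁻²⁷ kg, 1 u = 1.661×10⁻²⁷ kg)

From |q|vB = mv²/r, v = |q|Br/m.
v = (1.602×10⁻¹⁹)(6.86×10⁻³)(6.49×10⁻⁵)/9.109×10⁻³¹ ≈ 7.83×10⁴ m/s.

v ≈ 7.83×10⁴ m/s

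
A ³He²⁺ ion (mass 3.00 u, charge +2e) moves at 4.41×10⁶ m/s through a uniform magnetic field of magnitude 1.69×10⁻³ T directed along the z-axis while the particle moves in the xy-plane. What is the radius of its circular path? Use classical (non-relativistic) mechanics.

r ≈ 40.6 m

The magnetic force provides the centripetal force: |q|vB = mv²/r.
r = mv/(|q|B) = (4.983×10⁻²⁷)(4.41×10⁶)/((3.204×10⁻¹⁹)(1.69×10⁻³)) ≈ 40.6 m.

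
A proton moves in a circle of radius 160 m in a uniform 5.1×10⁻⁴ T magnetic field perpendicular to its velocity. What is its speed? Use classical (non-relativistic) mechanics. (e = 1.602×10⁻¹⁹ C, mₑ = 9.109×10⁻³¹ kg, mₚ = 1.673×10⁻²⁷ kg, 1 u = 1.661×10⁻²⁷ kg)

From |q|vB = mv²/r, v = |q|Br/m.
v = (1.602×10⁻¹⁹)(5.1×10⁻⁴)(160)/1.673×10⁻²⁷ ≈ 7.8×10⁶ m/s.

v ≈ 7.8×10⁶ m/s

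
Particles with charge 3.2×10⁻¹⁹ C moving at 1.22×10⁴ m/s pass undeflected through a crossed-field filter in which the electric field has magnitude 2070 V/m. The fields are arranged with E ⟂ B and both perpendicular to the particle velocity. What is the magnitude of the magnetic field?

B = 0.170 T

Balance of forces in the selector: qE = qvB ⇒ B = E/v.
B = 2070/1.22×10⁴ = 0.170 T.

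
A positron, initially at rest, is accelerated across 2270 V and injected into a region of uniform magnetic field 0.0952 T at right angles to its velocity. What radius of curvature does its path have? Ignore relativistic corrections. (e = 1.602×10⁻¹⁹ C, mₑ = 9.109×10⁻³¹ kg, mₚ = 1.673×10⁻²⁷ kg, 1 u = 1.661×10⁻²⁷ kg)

r ≈ 1.69×10⁻³ m

Acceleration: |q|V = ½mv² ⇒ v = √(2|q|V/m) = √(2·1.602×10⁻¹⁹·2270/9.109×10⁻³¹) ≈ 2.826×10⁷ m/s.
In the field: r = mv/(|q|B) = (9.109×10⁻³¹)(2.826×10⁷)/((1.602×10⁻¹⁹)(0.0952)) ≈ 1.69×10⁻³ m.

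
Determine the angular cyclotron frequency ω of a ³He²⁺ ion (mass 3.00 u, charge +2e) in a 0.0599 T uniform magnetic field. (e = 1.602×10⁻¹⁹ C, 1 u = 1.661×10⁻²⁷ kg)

ω = |q|B/m.
ω = (3.204×10⁻¹⁹)(0.0599)/4.983×10⁻²⁷ ≈ 3.85×10⁶ rad/s.

ω ≈ 3.85×10⁶ rad/s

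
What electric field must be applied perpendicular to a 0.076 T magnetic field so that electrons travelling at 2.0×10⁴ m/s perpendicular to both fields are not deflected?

For straight-line motion qE = qvB, so E = vB.
E = 2.0×10⁴ × 0.076 = 1500 V/m.

E = 1500 V/m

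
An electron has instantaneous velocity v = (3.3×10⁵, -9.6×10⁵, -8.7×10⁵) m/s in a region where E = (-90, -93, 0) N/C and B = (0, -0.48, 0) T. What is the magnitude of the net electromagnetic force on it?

|F| ≈ 7.16×10⁻¹⁴ N

v×B = (-4.18×10⁵, 0, -1.58×10⁵) N/C.
E + v×B = (-4.18×10⁵, -93.0, -1.58×10⁵) N/C.
F = q(E + v×B) = (−1.602×10⁻¹⁹ C)·(-4.18×10⁵, -93.0, -1.58×10⁵) = (6.69×10⁻¹⁴, 1.49×10⁻¹⁷, 2.54×10⁻¹⁴) N.
|F| = 7.16×10⁻¹⁴ N.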